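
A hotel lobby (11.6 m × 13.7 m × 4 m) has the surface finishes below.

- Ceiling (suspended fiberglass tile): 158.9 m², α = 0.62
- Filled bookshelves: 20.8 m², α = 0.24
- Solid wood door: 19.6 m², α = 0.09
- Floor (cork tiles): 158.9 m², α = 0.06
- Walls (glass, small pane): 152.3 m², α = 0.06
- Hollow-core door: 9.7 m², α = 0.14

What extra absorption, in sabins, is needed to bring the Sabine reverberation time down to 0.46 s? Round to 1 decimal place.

Equivalent absorption area: A₁ = 158.9*0.62 + 20.8*0.24 + 19.6*0.09 + 158.9*0.06 + 152.3*0.06 + 9.7*0.14 = 125.304 m².
Target A₂ = 0.161·635.68/0.46 = 222.488 sabins (V = 635.68 m³).
ΔA = A₂ − A₁ = 222.488 − 125.304 = 97.2 sabins.

97.2 sabins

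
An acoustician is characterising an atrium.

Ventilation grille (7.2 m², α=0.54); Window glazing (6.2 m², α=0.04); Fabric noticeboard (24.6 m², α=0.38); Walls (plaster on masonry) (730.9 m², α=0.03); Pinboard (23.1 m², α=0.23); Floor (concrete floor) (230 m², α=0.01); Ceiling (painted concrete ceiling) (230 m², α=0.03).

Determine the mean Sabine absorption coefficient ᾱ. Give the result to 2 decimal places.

0.04

S = Σ Sᵢ = 7.2 + 6.2 + 24.6 + 730.9 + 23.1 + 230 + 230 = 1252.0 m².
Weighted sum Σ Sα = 49.924.
ᾱ = 49.924 / 1252.0 = 0.04.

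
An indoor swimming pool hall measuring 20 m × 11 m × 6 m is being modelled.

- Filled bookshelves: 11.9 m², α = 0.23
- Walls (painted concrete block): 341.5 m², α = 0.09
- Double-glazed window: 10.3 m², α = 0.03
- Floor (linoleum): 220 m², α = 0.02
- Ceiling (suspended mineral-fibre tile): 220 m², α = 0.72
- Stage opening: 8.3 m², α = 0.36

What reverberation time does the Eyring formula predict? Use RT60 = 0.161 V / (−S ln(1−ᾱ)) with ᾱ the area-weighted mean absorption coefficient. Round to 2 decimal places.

Total surface area S = 11.9 + 341.5 + 10.3 + 220 + 220 + 8.3 = 812.0 m².
Σ(Sᵢαᵢ) = 11.9·0.23 + 341.5·0.09 + 10.3·0.03 + 220·0.02 + 220·0.72 + 8.3·0.36 = 199.569.
ᾱ = 199.569 / 812.0 = 0.2458.
−S·ln(1−ᾱ) = −812.0 × ln(1 − 0.2458) = 229.063.
V = 20 × 11 × 6 = 1320 m³.
RT60 = 0.161 × 1320 / 229.063 = 0.93 s.

0.93 sec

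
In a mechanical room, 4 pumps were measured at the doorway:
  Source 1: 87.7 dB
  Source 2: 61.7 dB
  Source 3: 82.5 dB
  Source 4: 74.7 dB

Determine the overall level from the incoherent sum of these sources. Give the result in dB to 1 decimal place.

89.0 dB

Σ 10^(Lᵢ/10) = 7.977e+08.
L_total = 10·log₁₀(7.977e+08) = 89.0 dB.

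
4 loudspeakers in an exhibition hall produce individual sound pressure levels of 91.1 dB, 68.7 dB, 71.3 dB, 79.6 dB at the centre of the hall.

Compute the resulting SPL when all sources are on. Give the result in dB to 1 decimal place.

91.5 dB

Converting to relative power and adding: 10^(91.1/10) + 10^(68.7/10) + 10^(71.3/10) + 10^(79.6/10) = 1.4e+09.
L_total = 10·log₁₀(1.4e+09) = 91.5 dB.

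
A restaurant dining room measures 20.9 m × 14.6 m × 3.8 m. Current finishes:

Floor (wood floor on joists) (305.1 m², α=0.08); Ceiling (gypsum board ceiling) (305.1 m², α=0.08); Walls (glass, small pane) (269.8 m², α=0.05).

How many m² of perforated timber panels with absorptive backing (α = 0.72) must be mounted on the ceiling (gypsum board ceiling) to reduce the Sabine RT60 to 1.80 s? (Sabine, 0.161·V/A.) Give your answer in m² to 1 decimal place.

Total absorption A₁ = 305.1*0.08 + 305.1*0.08 + 269.8*0.05
  = 24.408 + 24.408 + 13.490 = 62.306 m² sabins.
V = 1159.532 m³. Target absorption A₂ = 0.161 × 1159.532 / 1.80 = 103.714 sabins.
Absorption to add: 103.714 − 62.306 = 41.408 sabins.
Net gain per m²: Δα = 0.72 − 0.08 = 0.64.
Panel area = 41.408 / 0.64 = 64.7 m².

64.7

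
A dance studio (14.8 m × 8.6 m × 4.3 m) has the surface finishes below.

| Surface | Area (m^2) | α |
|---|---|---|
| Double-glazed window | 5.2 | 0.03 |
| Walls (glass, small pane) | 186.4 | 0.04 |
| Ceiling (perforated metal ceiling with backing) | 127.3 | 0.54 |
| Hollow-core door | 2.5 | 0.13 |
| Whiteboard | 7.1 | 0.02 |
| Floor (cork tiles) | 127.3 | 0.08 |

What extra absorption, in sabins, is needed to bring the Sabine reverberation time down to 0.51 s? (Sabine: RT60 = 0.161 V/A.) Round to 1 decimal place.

85.8 sabins

A₁ = Σ Sᵢαᵢ = 5.2·0.03 + 186.4·0.04 + 127.3·0.54 + 2.5·0.13 + 7.1·0.02 + 127.3·0.08 = 87.005 sabins.
Target A₂ = 0.161·547.304/0.51 = 172.776 sabins (V = 547.304 m³).
Additional absorption ΔA = 172.776 − 87.005 = 85.8 sabins.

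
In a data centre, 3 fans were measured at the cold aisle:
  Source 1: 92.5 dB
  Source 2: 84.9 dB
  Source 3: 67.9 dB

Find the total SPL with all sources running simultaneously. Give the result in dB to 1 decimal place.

93.2 dB

Converting to relative power and adding: 10^(92.5/10) + 10^(84.9/10) + 10^(67.9/10) = 2.093e+09.
Combined level = 10 log₁₀(2.093e+09) = 93.2 dB.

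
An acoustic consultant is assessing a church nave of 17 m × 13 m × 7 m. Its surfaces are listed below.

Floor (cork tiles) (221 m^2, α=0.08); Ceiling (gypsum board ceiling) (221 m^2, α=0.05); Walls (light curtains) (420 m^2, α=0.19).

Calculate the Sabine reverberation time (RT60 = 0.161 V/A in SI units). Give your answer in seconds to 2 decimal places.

2.29 s

Equivalent absorption area: A = 221×0.08 + 221×0.05 + 420×0.19 = 108.530 m^2.
Volume V = 17 × 13 × 7 = 1547 m³.
T = 0.161 V/A = 0.161·1547/108.530 = 2.29 s.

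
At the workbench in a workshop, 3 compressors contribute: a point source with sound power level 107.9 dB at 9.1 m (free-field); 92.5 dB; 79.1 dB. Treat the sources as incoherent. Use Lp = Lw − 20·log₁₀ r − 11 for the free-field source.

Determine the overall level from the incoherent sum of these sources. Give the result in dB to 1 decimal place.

Source at 9.1 m: Lp = 107.9 − 20·log₁₀(9.1) − 11 = 77.7 dB.
Sum in the linear (power) domain: Σ 10^(Lᵢ/10) = 10^(77.7/10) + 10^(92.5/10) + 10^(79.1/10) = 1.918e+09.
Combined level = 10 log₁₀(1.918e+09) = 92.8 dB.

92.8 dB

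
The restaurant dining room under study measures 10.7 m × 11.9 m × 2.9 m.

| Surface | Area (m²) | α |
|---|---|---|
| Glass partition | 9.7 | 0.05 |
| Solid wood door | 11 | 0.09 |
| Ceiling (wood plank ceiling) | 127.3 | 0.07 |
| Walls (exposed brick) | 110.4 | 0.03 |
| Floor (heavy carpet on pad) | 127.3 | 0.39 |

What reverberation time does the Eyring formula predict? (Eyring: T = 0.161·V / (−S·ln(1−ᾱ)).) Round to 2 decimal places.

S = Σ Sᵢ = 385.7 m².
Absorption A = 9.7·0.05 + 11·0.09 + 127.3·0.07 + 110.4·0.03 + 127.3·0.39 = 63.345 sabins.
ᾱ = 63.345 / 385.7 = 0.1642.
Eyring denominator: −S ln(1−ᾱ) = 69.181.
V = 10.7 × 11.9 × 2.9 = 369.257 m³.
T = 0.161·V/[−S·ln(1−ᾱ)] = 0.161·369.257/69.181 = 0.86 s.

0.86 seconds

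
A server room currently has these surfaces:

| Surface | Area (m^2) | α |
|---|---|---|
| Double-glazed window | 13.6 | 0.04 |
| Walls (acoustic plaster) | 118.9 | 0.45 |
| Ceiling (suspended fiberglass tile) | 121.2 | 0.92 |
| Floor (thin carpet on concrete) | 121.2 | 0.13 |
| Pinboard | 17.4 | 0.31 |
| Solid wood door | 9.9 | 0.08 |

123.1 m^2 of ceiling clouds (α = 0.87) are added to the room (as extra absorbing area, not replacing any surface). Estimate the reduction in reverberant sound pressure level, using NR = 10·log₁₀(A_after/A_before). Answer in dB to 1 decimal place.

Total absorption A_before = 13.6×0.04 + 118.9×0.45 + 121.2×0.92 + 121.2×0.13 + 17.4×0.31 + 9.9×0.08
  = 0.544 + 53.505 + 111.504 + 15.756 + 5.394 + 0.792 = 187.495 m^2 sabins.
Added absorption = 123.1 × 0.87 = 107.097 sabins.
A_after = 187.495 + 107.097 = 294.592 sabins.
NR = 10·log₁₀(294.592/187.495) = 2.0 dB.

2.0 dB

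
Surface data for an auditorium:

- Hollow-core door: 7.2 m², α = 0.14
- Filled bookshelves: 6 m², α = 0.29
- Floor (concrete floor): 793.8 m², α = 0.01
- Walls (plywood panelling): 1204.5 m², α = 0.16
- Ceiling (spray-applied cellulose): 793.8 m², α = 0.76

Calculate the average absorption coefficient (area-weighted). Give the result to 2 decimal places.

S = Σ Sᵢ = 7.2 + 6 + 793.8 + 1204.5 + 793.8 = 2805.3 m².
Weighted sum Σ Sα = 806.694.
ᾱ = A/S = 0.29.

0.29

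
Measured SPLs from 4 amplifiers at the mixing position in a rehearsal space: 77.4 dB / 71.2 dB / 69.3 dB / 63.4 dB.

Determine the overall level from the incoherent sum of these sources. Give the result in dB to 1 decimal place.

79.0 dB

Σ 10^(Lᵢ/10) = 7.884e+07.
Combined level = 10 log₁₀(7.884e+07) = 79.0 dB.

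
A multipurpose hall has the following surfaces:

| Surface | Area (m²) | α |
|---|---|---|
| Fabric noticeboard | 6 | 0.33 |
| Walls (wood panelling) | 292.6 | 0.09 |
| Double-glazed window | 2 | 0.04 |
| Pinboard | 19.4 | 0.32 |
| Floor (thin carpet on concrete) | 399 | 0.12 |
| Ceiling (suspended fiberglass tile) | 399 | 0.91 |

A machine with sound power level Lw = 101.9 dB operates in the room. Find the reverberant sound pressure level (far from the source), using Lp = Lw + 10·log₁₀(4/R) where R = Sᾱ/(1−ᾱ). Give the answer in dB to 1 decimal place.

79.2 dB

A = 445.572 sabins; S = 1118.0 m².
ᾱ = 0.3985, so room constant R = A/(1−ᾱ) = 740.768 m².
Lp = 101.9 + 10·log₁₀(4/740.768) = 101.9 + (-22.68) = 79.2 dB.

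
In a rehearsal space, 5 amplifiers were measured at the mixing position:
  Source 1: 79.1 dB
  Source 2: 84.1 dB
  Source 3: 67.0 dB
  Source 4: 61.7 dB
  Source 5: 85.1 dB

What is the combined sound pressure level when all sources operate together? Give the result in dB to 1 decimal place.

Converting to relative power and adding: 10^(79.1/10) + 10^(84.1/10) + 10^(67.0/10) + 10^(61.7/10) + 10^(85.1/10) = 6.684e+08.
Combined level = 10 log₁₀(6.684e+08) = 88.3 dB.

88.3 dB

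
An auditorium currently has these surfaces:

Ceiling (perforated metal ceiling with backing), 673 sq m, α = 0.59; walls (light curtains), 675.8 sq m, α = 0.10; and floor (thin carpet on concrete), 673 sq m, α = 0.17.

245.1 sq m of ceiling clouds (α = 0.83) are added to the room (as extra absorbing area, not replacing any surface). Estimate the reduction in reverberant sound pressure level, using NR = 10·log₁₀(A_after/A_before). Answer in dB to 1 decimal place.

A_before = Σ Sᵢαᵢ = 673*0.59 + 675.8*0.10 + 673*0.17 = 579.060 sabins.
Treatment contributes 245.1·0.83 = 203.433 sabins.
New total A_after = 782.493 sabins.
NR = 10·log₁₀(782.493/579.060) = 1.3 dB.

1.3 dB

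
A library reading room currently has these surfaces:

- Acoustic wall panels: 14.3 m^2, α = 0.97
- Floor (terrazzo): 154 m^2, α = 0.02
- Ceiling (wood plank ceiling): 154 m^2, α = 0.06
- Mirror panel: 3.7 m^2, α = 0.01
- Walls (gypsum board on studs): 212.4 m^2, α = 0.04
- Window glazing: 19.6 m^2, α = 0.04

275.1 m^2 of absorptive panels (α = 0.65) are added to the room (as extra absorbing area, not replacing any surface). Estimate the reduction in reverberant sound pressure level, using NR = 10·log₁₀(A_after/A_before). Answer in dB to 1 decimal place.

A_before = Σ Sᵢαᵢ = 14.3·0.97 + 154·0.02 + 154·0.06 + 3.7·0.01 + 212.4·0.04 + 19.6·0.04 = 35.508 sabins.
Treatment contributes 275.1·0.65 = 178.815 sabins.
A_after = 35.508 + 178.815 = 214.323 sabins.
Reduction = 10 log₁₀(A_after/A_before) = 10 log₁₀(6.0359) = 7.8 dB.

7.8 dB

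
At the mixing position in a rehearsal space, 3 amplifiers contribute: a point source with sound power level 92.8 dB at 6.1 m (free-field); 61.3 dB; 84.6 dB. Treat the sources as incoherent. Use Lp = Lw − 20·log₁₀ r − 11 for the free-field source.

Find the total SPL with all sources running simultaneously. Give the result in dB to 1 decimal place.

Source at 6.1 m: Lp = 92.8 − 20·log₁₀(6.1) − 11 = 66.1 dB.
Sum in the linear (power) domain: Σ 10^(Lᵢ/10) = 10^(66.1/10) + 10^(61.3/10) + 10^(84.6/10) = 2.938e+08.
Combined level = 10 log₁₀(2.938e+08) = 84.7 dB.

84.7 dB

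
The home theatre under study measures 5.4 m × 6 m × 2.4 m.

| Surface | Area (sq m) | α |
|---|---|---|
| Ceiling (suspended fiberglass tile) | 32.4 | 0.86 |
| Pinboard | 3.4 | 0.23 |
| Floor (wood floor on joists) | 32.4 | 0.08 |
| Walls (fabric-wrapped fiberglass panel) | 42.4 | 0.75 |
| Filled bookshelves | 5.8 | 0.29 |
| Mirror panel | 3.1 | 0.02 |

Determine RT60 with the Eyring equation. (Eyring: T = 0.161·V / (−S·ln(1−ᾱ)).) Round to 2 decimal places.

0.13 seconds

S = Σ Sᵢ = 119.5 sq m.
Σ(Sᵢαᵢ) = 32.4·0.86 + 3.4·0.23 + 32.4·0.08 + 42.4·0.75 + 5.8·0.29 + 3.1·0.02 = 64.782.
ᾱ = 64.782 / 119.5 = 0.5421.
Eyring denominator: −S ln(1−ᾱ) = 93.342.
V = 5.4 × 6 × 2.4 = 77.76 m³.
T = 0.161·V/[−S·ln(1−ᾱ)] = 0.161·77.76/93.342 = 0.13 s.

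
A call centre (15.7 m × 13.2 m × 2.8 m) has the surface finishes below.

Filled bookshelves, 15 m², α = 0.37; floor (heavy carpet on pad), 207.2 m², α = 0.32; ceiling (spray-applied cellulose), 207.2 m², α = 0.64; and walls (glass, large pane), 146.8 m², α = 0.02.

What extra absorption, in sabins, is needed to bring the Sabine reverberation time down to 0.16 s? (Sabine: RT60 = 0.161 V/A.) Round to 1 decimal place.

376.5 sabins

Summing Sᵢαᵢ: 5.550 + 66.304 + 132.608 + 2.936 → A₁ = 207.398 sabins.
Target A₂ = 0.161·580.272/0.16 = 583.899 sabins (V = 580.272 m³).
Additional absorption ΔA = 583.899 − 207.398 = 376.5 sabins.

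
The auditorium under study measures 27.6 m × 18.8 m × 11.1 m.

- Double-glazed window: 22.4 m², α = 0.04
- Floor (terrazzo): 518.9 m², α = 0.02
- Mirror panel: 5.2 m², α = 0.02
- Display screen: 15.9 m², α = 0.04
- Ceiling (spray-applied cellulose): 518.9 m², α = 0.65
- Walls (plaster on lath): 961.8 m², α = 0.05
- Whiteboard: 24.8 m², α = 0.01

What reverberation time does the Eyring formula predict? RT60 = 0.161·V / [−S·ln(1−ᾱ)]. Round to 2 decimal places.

2.10 seconds

S = Σ Sᵢ = 2067.9 m².
Absorption A = 22.4·0.04 + 518.9·0.02 + 5.2·0.02 + 15.9·0.04 + 518.9·0.65 + 961.8·0.05 + 24.8·0.01 = 397.637 sabins.
ᾱ = 397.637 / 2067.9 = 0.1923.
−S·ln(1−ᾱ) = −2067.9 × ln(1 − 0.1923) = 441.630.
V = 27.6 × 18.8 × 11.1 = 5759.568 m³.
T = 0.161·V/[−S·ln(1−ᾱ)] = 0.161·5759.568/441.630 = 2.10 s.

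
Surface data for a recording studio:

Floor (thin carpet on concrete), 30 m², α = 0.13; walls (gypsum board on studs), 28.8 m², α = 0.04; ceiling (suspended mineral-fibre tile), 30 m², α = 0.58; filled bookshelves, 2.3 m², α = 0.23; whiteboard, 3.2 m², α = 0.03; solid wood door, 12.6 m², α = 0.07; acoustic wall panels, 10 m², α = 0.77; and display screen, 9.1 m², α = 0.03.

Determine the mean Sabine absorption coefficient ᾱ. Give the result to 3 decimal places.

Total surface area S = 126.0 m².
A = 30·0.13 + 28.8·0.04 + 30·0.58 + 2.3·0.23 + 3.2·0.03 + 12.6·0.07 + 10·0.77 + 9.1·0.03 = 31.932 sabins.
ᾱ = 31.932 / 126.0 = 0.253.

0.253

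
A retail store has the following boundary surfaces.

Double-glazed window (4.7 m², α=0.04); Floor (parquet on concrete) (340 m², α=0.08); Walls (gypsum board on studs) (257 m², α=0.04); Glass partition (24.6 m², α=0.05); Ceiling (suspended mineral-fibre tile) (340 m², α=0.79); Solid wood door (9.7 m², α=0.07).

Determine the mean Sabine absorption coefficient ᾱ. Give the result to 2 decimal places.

0.32

Total surface area S = 976.0 m².
A = 4.7*0.04 + 340*0.08 + 257*0.04 + 24.6*0.05 + 340*0.79 + 9.7*0.07 = 308.177 sabins.
ᾱ = A/S = 0.32.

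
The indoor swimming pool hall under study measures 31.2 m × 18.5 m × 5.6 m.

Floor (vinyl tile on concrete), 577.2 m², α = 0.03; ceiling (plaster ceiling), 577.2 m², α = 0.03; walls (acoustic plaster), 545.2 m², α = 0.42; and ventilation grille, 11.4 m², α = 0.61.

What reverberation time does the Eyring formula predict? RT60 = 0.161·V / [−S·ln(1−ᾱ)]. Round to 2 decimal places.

S = Σ Sᵢ = 1711.0 m².
Absorption A = 577.2·0.03 + 577.2·0.03 + 545.2·0.42 + 11.4·0.61 = 270.570 sabins.
Mean coefficient ᾱ = A/S = 0.1581.
−S·ln(1−ᾱ) = −1711.0 × ln(1 − 0.1581) = 294.453.
V = 31.2 × 18.5 × 5.6 = 3232.32 m³.
RT60 = 0.161 × 3232.32 / 294.453 = 1.77 s.

1.77 sec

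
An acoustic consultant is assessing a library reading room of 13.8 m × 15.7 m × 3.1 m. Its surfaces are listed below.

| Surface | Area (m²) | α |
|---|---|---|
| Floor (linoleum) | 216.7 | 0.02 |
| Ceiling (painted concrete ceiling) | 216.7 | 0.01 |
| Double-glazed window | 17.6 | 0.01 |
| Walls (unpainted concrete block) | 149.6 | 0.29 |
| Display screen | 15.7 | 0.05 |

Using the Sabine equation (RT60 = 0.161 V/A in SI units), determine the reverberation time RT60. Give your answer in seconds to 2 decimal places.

2.13 seconds

Total absorption A = 216.7·0.02 + 216.7·0.01 + 17.6·0.01 + 149.6·0.29 + 15.7·0.05
  = 4.334 + 2.167 + 0.176 + 43.384 + 0.785 = 50.846 m² sabins.
Room volume: 671.646 m³.
T = 0.161 V/A = 0.161·671.646/50.846 = 2.13 s.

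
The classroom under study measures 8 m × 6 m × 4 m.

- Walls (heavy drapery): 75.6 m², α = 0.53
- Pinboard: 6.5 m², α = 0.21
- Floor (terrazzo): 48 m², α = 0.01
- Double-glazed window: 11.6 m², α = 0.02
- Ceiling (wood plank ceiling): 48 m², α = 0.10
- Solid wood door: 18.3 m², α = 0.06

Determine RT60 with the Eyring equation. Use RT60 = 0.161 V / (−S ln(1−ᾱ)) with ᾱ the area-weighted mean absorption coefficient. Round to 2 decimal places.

0.57 seconds

Total surface area S = 75.6 + 6.5 + 48 + 11.6 + 48 + 18.3 = 208.0 m².
Absorption A = 75.6·0.53 + 6.5·0.21 + 48·0.01 + 11.6·0.02 + 48·0.10 + 18.3·0.06 = 48.043 sabins.
Mean coefficient ᾱ = A/S = 0.2310.
Eyring denominator: −S ln(1−ᾱ) = 54.634.
V = 8 × 6 × 4 = 192 m³.
RT60 = 0.161 × 192 / 54.634 = 0.57 s.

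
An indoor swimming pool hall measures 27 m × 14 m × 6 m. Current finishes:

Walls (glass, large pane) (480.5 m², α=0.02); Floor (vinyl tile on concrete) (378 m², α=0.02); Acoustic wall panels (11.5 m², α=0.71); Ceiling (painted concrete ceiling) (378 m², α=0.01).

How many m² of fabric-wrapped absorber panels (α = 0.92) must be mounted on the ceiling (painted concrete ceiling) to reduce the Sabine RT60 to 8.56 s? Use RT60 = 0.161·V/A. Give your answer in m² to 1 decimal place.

14.9

Total absorption A₁ = 480.5*0.02 + 378*0.02 + 11.5*0.71 + 378*0.01
  = 9.610 + 7.560 + 8.165 + 3.780 = 29.115 m² sabins.
Required A₂ = 0.161·2268/8.56 = 42.657 sabins.
Absorption to add: 42.657 − 29.115 = 13.542 sabins.
Net gain per m²: Δα = 0.92 − 0.01 = 0.91.
Area = ΔA/Δα = 13.542/0.91 = 14.9 m².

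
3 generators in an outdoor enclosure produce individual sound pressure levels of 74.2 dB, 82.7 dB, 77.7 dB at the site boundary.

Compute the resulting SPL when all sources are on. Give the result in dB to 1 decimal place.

Sum in the linear (power) domain: Σ 10^(Lᵢ/10) = 10^(74.2/10) + 10^(82.7/10) + 10^(77.7/10) = 2.714e+08.
Back to dB: 10·log₁₀ Σ = 84.3 dB.

84.3 dB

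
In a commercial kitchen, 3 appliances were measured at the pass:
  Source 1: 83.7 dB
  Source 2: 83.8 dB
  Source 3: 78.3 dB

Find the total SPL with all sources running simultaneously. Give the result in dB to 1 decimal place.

Sum in the linear (power) domain: Σ 10^(Lᵢ/10) = 10^(83.7/10) + 10^(83.8/10) + 10^(78.3/10) = 5.419e+08.
L_total = 10·log₁₀(5.419e+08) = 87.3 dB.

87.3 dB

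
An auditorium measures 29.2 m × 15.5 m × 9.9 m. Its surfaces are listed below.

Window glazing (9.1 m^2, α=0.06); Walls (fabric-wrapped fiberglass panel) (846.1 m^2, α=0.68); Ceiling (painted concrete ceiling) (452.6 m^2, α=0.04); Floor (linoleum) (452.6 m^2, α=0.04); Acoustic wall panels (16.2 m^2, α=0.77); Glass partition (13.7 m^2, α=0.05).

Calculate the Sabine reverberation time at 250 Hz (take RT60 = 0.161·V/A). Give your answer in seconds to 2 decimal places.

Total absorption A = 9.1×0.06 + 846.1×0.68 + 452.6×0.04 + 452.6×0.04 + 16.2×0.77 + 13.7×0.05
  = 0.546 + 575.348 + 18.104 + 18.104 + 12.474 + 0.685 = 625.261 m^2 sabins.
Room volume: 4480.74 m³.
RT60 = 0.161 · V / A = 0.161 × 4480.74 / 625.261 = 1.15 s.

1.15 s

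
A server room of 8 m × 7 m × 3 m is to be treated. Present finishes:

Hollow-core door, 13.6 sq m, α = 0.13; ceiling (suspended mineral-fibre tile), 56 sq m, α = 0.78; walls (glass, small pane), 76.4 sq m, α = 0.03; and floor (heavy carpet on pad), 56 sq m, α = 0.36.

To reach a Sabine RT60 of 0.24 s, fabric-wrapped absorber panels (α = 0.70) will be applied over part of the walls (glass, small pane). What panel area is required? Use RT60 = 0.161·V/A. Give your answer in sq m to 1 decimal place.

Total absorption A₁ = 13.6*0.13 + 56*0.78 + 76.4*0.03 + 56*0.36
  = 1.768 + 43.680 + 2.292 + 20.160 = 67.900 sq m sabins.
Required A₂ = 0.161·168/0.24 = 112.700 sabins.
Absorption to add: 112.700 − 67.900 = 44.800 sabins.
Each sq m of panel replacing the walls (glass, small pane) adds (0.70 − 0.03) = 0.67 sabins.
Panel area = 44.800 / 0.67 = 66.9 sq m.

66.9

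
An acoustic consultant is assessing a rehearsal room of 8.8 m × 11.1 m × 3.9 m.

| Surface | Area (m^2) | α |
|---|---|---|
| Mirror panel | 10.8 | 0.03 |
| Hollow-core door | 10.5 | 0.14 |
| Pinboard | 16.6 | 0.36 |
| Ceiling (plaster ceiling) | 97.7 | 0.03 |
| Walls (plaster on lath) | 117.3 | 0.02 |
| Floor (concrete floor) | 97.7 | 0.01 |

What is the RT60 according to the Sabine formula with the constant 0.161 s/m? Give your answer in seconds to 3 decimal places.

Total absorption A = 10.8×0.03 + 10.5×0.14 + 16.6×0.36 + 97.7×0.03 + 117.3×0.02 + 97.7×0.01
  = 0.324 + 1.470 + 5.976 + 2.931 + 2.346 + 0.977 = 14.024 m^2 sabins.
V = 8.8·11.1·3.9 = 380.952 m³.
RT60 = 0.161 · V / A = 0.161 × 380.952 / 14.024 = 4.373 s.

4.373 s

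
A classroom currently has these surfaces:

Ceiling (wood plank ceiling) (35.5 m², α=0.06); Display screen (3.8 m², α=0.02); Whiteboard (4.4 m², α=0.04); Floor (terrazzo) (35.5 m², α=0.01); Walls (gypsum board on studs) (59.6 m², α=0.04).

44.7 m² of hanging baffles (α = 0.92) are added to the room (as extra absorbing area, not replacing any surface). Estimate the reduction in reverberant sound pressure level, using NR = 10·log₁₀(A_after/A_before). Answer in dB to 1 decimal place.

A_before = Σ Sᵢαᵢ = 35.5×0.06 + 3.8×0.02 + 4.4×0.04 + 35.5×0.01 + 59.6×0.04 = 5.121 sabins.
Added absorption = 44.7 × 0.92 = 41.124 sabins.
A_after = 5.121 + 41.124 = 46.245 sabins.
NR = 10·log₁₀(46.245/5.121) = 9.6 dB.

9.6 dB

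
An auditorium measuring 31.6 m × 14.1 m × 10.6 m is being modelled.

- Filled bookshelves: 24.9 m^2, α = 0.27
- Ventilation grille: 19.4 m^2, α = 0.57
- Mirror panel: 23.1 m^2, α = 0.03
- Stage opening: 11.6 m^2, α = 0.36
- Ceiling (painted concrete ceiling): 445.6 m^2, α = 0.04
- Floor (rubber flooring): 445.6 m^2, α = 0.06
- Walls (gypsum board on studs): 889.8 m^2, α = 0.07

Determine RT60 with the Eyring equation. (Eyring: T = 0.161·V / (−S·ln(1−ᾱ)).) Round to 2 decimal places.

S = Σ Sᵢ = 1860.0 m^2.
Σ(Sᵢαᵢ) = 24.9·0.27 + 19.4·0.57 + 23.1·0.03 + 11.6·0.36 + 445.6·0.04 + 445.6·0.06 + 889.8·0.07 = 129.496.
ᾱ = 129.496 / 1860.0 = 0.0696.
Eyring denominator: −S ln(1−ᾱ) = 134.182.
V = 31.6 × 14.1 × 10.6 = 4722.936 m³.
T = 0.161·V/[−S·ln(1−ᾱ)] = 0.161·4722.936/134.182 = 5.67 s.

5.67 sec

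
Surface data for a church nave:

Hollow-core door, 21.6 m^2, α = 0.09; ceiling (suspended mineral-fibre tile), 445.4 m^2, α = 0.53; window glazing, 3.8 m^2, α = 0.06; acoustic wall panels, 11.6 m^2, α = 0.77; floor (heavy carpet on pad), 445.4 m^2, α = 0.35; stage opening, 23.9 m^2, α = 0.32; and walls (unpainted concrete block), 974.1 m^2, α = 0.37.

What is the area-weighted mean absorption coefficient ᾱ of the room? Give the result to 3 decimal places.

S = Σ Sᵢ = 21.6 + 445.4 + 3.8 + 11.6 + 445.4 + 23.9 + 974.1 = 1925.8 m^2.
A = 21.6*0.09 + 445.4*0.53 + 3.8*0.06 + 11.6*0.77 + 445.4*0.35 + 23.9*0.32 + 974.1*0.37 = 771.121 sabins.
ᾱ = A/S = 0.400.

0.400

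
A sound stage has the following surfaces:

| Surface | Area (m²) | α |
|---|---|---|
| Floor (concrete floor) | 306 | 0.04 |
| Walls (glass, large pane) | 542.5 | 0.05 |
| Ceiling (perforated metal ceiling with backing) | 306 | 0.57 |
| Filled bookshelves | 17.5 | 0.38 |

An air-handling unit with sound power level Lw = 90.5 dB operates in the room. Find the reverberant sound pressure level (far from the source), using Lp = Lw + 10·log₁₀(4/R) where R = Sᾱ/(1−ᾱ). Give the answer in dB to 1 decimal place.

72.2 dB

Σ(Sᵢαᵢ) = 306·0.04 + 542.5·0.05 + 306·0.57 + 17.5·0.38 = 220.435; total area S = 1172.0 m².
ᾱ = 220.435/1172.0 = 0.1881; R = Sᾱ/(1−ᾱ) = 220.435/(1−0.1881) = 271.505 m².
Lp = Lw + 10 log₁₀(4/R) = 90.5 -18.32 = 72.2 dB.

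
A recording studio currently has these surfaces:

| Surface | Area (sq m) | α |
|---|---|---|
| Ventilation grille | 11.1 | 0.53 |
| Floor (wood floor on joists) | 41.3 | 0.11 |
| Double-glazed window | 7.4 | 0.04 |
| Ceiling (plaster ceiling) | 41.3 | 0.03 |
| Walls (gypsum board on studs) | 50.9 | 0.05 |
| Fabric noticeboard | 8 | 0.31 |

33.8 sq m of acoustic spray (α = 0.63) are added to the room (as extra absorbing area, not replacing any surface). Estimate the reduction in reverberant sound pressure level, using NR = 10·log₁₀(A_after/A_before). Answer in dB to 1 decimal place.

Summing Sᵢαᵢ: 5.883 + 4.543 + 0.296 + 1.239 + 2.545 + 2.480 → A_before = 16.986 sabins.
Added absorption = 33.8 × 0.63 = 21.294 sabins.
New total A_after = 38.280 sabins.
NR = 10·log₁₀(38.280/16.986) = 3.5 dB.

3.5 dB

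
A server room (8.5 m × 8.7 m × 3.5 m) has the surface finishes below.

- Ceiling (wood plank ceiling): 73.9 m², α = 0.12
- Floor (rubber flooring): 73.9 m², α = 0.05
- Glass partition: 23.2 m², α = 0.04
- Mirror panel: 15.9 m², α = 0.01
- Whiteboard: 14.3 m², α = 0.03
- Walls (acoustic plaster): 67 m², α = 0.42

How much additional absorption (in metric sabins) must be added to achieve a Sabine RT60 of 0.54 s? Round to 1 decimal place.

Equivalent absorption area: A₁ = 73.9*0.12 + 73.9*0.05 + 23.2*0.04 + 15.9*0.01 + 14.3*0.03 + 67*0.42 = 42.219 m².
Target A₂ = 0.161·258.825/0.54 = 77.168 sabins (V = 258.825 m³).
Shortfall: 77.168 − 42.219 = 34.9 sabins.

34.9 sabins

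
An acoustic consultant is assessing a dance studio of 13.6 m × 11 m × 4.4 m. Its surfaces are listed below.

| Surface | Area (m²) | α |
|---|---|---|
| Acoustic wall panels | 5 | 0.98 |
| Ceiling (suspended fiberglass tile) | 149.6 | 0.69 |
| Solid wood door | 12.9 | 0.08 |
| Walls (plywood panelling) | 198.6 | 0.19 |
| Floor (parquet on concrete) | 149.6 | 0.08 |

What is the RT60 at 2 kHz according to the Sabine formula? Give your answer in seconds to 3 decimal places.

A = Σ Sᵢαᵢ = 5*0.98 + 149.6*0.69 + 12.9*0.08 + 198.6*0.19 + 149.6*0.08 = 158.858 sabins.
Volume V = 13.6 × 11 × 4.4 = 658.24 m³.
RT60 = 0.161 · V / A = 0.161 × 658.24 / 158.858 = 0.667 s.

0.667 seconds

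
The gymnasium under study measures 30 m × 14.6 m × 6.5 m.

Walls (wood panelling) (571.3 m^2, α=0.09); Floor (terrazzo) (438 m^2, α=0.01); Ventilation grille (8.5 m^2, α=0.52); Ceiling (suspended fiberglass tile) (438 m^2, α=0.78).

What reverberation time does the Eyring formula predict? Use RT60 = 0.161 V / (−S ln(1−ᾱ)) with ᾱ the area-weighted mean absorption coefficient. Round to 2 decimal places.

0.97 seconds

S = Σ Sᵢ = 1455.8 m^2.
Σ(Sᵢαᵢ) = 571.3·0.09 + 438·0.01 + 8.5·0.52 + 438·0.78 = 401.857.
ᾱ = 401.857 / 1455.8 = 0.2760.
Eyring denominator: −S ln(1−ᾱ) = 470.171.
V = 30 × 14.6 × 6.5 = 2847 m³.
RT60 = 0.161 × 2847 / 470.171 = 0.97 s.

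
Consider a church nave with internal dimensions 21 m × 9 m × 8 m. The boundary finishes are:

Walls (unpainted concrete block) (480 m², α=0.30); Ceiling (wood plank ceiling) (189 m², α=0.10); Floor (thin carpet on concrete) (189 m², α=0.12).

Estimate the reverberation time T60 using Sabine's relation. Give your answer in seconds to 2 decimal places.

A = Σ Sᵢαᵢ = 480×0.30 + 189×0.10 + 189×0.12 = 185.580 sabins.
Room volume: 1512 m³.
RT60 = 0.161 · V / A = 0.161 × 1512 / 185.580 = 1.31 s.

1.31 s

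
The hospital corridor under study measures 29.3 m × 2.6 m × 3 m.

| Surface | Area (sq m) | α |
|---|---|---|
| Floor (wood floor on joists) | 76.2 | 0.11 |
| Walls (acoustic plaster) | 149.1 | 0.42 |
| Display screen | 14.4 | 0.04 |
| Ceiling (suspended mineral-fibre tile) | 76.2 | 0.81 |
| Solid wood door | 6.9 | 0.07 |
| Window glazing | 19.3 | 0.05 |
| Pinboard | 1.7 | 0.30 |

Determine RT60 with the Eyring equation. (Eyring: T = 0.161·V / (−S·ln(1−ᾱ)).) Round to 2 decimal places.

S = Σ Sᵢ = 343.8 sq m.
Absorption A = 76.2×0.11 + 149.1×0.42 + 14.4×0.04 + 76.2×0.81 + 6.9×0.07 + 19.3×0.05 + 1.7×0.30 = 135.260 sabins.
Mean coefficient ᾱ = A/S = 0.3934.
Eyring denominator: −S ln(1−ᾱ) = 171.861.
V = 29.3 × 2.6 × 3 = 228.54 m³.
RT60 = 0.161 × 228.54 / 171.861 = 0.21 s.

0.21 seconds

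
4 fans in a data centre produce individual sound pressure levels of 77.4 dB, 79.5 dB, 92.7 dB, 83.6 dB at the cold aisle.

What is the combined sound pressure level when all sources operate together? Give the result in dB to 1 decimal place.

Σ 10^(Lᵢ/10) = 2.235e+09.
Back to dB: 10·log₁₀ Σ = 93.5 dB.

93.5 dB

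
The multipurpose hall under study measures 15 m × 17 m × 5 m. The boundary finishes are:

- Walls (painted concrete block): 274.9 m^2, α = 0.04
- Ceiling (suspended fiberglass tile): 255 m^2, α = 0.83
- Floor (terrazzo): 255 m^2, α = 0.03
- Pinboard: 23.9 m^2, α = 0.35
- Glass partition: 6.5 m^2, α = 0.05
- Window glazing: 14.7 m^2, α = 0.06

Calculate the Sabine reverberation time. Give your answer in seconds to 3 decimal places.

0.856 s

Equivalent absorption area: A = 274.9*0.04 + 255*0.83 + 255*0.03 + 23.9*0.35 + 6.5*0.05 + 14.7*0.06 = 239.868 m^2.
Room volume: 1275 m³.
Sabine: RT60 = 0.161 × 1275 / 239.868 = 0.856 s.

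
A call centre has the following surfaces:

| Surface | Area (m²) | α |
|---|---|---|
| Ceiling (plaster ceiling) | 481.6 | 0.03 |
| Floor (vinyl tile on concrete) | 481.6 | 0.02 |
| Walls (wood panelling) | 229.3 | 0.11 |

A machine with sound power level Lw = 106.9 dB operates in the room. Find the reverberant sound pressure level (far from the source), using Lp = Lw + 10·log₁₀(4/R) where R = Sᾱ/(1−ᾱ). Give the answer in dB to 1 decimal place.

95.8 dB

A = 49.303 sabins; S = 1192.5 m².
ᾱ = 0.0413, so room constant R = A/(1−ᾱ) = 51.427 m².
Lp = Lw + 10 log₁₀(4/R) = 106.9 -11.09 = 95.8 dB.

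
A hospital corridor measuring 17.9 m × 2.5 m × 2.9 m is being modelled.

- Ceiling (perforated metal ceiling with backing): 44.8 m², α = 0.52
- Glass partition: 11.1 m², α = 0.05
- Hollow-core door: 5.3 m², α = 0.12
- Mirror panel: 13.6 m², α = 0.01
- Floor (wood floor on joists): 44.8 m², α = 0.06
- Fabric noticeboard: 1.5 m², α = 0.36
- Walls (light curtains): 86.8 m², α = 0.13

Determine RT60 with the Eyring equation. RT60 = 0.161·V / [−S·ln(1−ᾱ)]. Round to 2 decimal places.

Total surface area S = 44.8 + 11.1 + 5.3 + 13.6 + 44.8 + 1.5 + 86.8 = 207.9 m².
Σ(Sᵢαᵢ) = 44.8·0.52 + 11.1·0.05 + 5.3·0.12 + 13.6·0.01 + 44.8·0.06 + 1.5·0.36 + 86.8·0.13 = 39.135.
ᾱ = 39.135 / 207.9 = 0.1882.
−S·ln(1−ᾱ) = −207.9 × ln(1 − 0.1882) = 43.347.
V = 17.9 × 2.5 × 2.9 = 129.775 m³.
RT60 = 0.161 × 129.775 / 43.347 = 0.48 s.

0.48 seconds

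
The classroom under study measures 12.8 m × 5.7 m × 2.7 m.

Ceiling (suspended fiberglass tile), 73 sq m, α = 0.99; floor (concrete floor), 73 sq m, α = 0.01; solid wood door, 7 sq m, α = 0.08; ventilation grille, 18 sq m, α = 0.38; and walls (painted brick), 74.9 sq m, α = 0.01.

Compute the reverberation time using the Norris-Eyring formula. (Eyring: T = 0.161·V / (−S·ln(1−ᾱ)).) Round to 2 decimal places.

S = Σ Sᵢ = 245.9 sq m.
Σ(Sᵢαᵢ) = 73·0.99 + 73·0.01 + 7·0.08 + 18·0.38 + 74.9·0.01 = 81.149.
ᾱ = 81.149 / 245.9 = 0.3300.
−S·ln(1−ᾱ) = −245.9 × ln(1 − 0.3300) = 98.477.
V = 12.8 × 5.7 × 2.7 = 196.992 m³.
T = 0.161·V/[−S·ln(1−ᾱ)] = 0.161·196.992/98.477 = 0.32 s.

0.32 s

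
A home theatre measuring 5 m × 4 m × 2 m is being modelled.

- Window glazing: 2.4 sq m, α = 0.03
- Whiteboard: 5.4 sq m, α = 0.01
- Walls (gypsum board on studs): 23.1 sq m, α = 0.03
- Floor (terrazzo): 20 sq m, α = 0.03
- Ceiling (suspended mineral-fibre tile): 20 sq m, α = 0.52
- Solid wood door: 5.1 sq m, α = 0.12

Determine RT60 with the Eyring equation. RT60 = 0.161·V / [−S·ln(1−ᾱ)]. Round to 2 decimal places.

Total surface area S = 2.4 + 5.4 + 23.1 + 20 + 20 + 5.1 = 76.0 sq m.
Absorption A = 2.4·0.03 + 5.4·0.01 + 23.1·0.03 + 20·0.03 + 20·0.52 + 5.1·0.12 = 12.431 sabins.
Mean coefficient ᾱ = A/S = 0.1636.
−S·ln(1−ᾱ) = −76.0 × ln(1 − 0.1636) = 13.577.
V = 5 × 4 × 2 = 40 m³.
RT60 = 0.161 × 40 / 13.577 = 0.47 s.

0.47 s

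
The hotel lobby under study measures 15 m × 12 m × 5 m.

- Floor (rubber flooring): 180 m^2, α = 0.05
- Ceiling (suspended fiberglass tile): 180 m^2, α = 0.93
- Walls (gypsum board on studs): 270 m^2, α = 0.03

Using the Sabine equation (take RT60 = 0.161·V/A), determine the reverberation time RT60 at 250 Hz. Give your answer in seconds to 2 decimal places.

A = Σ Sᵢαᵢ = 180×0.05 + 180×0.93 + 270×0.03 = 184.500 sabins.
V = 15·12·5 = 900 m³.
RT60 = 0.161 · V / A = 0.161 × 900 / 184.500 = 0.79 s.

0.79 sec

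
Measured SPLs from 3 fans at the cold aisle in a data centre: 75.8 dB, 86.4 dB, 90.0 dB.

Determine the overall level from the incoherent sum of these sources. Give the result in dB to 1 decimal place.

Σ 10^(Lᵢ/10) = 1.475e+09.
Combined level = 10 log₁₀(1.475e+09) = 91.7 dB.

91.7 dB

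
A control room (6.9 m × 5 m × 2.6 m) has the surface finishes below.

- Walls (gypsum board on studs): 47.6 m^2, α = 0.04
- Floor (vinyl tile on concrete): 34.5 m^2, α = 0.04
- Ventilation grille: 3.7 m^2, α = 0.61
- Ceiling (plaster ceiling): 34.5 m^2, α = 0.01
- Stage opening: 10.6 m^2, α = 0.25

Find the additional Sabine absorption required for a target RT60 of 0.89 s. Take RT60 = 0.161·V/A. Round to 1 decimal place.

A₁ = Σ Sᵢαᵢ = 47.6*0.04 + 34.5*0.04 + 3.7*0.61 + 34.5*0.01 + 10.6*0.25 = 8.536 sabins.
For T = 0.89 s, need A₂ = 0.161·V/T = 0.161·89.7/0.89 = 16.227 sabins.
Shortfall: 16.227 − 8.536 = 7.7 sabins.

7.7 sabins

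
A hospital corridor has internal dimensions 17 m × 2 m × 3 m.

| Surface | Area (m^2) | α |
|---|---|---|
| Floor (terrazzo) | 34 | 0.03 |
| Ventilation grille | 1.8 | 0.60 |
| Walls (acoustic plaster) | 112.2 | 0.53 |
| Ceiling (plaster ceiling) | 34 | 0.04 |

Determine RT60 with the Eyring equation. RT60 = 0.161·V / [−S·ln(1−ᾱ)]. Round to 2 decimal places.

0.21 s

S = Σ Sᵢ = 182.0 m^2.
Absorption A = 34·0.03 + 1.8·0.60 + 112.2·0.53 + 34·0.04 = 62.926 sabins.
Mean coefficient ᾱ = A/S = 0.3457.
−S·ln(1−ᾱ) = −182.0 × ln(1 − 0.3457) = 77.202.
V = 17 × 2 × 3 = 102 m³.
RT60 = 0.161 × 102 / 77.202 = 0.21 s.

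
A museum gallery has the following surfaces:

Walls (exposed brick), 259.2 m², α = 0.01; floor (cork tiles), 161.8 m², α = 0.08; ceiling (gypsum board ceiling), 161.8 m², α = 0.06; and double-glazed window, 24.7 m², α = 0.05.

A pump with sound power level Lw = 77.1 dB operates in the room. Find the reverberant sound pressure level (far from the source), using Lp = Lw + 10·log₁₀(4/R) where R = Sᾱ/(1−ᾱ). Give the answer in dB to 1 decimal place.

68.7 dB

A = 26.479 sabins; S = 607.5 m².
ᾱ = 0.0436, so room constant R = A/(1−ᾱ) = 27.686 m².
Lp = 77.1 + 10·log₁₀(4/27.686) = 77.1 + (-8.40) = 68.7 dB.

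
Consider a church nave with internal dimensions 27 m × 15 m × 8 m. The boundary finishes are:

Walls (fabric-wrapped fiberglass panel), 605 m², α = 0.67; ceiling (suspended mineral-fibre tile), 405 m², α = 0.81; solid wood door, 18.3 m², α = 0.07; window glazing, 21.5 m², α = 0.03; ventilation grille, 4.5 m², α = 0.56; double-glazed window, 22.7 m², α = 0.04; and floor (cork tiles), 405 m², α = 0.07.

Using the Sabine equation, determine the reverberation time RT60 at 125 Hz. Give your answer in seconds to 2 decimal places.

A = Σ Sᵢαᵢ = 605×0.67 + 405×0.81 + 18.3×0.07 + 21.5×0.03 + 4.5×0.56 + 22.7×0.04 + 405×0.07 = 767.104 sabins.
Volume V = 27 × 15 × 8 = 3240 m³.
RT60 = 0.161 · V / A = 0.161 × 3240 / 767.104 = 0.68 s.

0.68 s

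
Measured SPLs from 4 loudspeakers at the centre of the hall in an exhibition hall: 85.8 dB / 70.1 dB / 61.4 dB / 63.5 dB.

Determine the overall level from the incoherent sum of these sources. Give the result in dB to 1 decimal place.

86.0 dB

Converting to relative power and adding: 10^(85.8/10) + 10^(70.1/10) + 10^(61.4/10) + 10^(63.5/10) = 3.94e+08.
Back to dB: 10·log₁₀ Σ = 86.0 dB.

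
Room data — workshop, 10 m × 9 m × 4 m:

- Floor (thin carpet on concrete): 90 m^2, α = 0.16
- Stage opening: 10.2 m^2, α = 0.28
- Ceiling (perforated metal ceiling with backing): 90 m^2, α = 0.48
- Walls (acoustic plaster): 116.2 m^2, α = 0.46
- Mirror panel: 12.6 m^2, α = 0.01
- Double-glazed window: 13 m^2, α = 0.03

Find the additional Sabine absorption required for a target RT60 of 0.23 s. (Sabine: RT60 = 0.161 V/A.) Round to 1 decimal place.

137.6 sabins

Summing Sᵢαᵢ: 14.400 + 2.856 + 43.200 + 53.452 + 0.126 + 0.390 → A₁ = 114.424 sabins.
V = 360 m³. Required absorption A₂ = 0.161 × 360 / 0.23 = 252.000 sabins.
ΔA = A₂ − A₁ = 252.000 − 114.424 = 137.6 sabins.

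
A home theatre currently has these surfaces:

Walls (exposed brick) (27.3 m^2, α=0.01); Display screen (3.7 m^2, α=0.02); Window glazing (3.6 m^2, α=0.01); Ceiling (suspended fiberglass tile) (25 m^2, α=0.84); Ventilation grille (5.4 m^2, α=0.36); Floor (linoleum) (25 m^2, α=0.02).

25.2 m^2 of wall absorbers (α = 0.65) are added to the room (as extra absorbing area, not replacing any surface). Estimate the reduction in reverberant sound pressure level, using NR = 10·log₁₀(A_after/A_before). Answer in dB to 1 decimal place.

2.3 dB

A_before = Σ Sᵢαᵢ = 27.3·0.01 + 3.7·0.02 + 3.6·0.01 + 25·0.84 + 5.4·0.36 + 25·0.02 = 23.827 sabins.
Treatment contributes 25.2·0.65 = 16.380 sabins.
A_after = 23.827 + 16.380 = 40.207 sabins.
Reduction = 10 log₁₀(A_after/A_before) = 10 log₁₀(1.6875) = 2.3 dB.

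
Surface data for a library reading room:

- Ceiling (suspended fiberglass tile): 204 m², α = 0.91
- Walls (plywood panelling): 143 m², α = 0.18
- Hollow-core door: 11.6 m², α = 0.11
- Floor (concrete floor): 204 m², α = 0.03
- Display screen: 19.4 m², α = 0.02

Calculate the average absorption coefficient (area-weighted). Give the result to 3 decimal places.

0.377

Total surface area S = 582.0 m².
A = 204×0.91 + 143×0.18 + 11.6×0.11 + 204×0.03 + 19.4×0.02 = 219.164 sabins.
ᾱ = A/S = 0.377.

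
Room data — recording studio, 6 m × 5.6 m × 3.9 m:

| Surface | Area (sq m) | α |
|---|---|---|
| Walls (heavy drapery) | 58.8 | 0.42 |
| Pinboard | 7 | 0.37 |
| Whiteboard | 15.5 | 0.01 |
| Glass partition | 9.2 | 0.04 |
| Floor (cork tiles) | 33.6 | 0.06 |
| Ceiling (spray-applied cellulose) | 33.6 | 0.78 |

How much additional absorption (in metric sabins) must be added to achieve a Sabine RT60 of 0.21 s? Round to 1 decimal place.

44.4 sabins

Equivalent absorption area: A₁ = 58.8×0.42 + 7×0.37 + 15.5×0.01 + 9.2×0.04 + 33.6×0.06 + 33.6×0.78 = 56.033 sq m.
Target A₂ = 0.161·131.04/0.21 = 100.464 sabins (V = 131.04 m³).
Additional absorption ΔA = 100.464 − 56.033 = 44.4 sabins.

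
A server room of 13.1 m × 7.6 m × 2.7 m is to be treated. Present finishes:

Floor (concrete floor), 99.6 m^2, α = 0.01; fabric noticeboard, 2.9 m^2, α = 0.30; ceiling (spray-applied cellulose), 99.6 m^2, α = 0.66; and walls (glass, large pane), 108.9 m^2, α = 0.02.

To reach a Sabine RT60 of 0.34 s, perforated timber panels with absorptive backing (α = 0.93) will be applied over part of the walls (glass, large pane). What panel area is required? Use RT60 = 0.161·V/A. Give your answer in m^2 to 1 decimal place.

63.2

Summing Sᵢαᵢ: 0.996 + 0.870 + 65.736 + 2.178 → A₁ = 69.780 sabins.
Required A₂ = 0.161·268.812/0.34 = 127.290 sabins.
ΔA needed = 127.290 − 69.780 = 57.510 sabins.
Net gain per m^2: Δα = 0.93 − 0.02 = 0.91.
Area = ΔA/Δα = 57.510/0.91 = 63.2 m^2.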